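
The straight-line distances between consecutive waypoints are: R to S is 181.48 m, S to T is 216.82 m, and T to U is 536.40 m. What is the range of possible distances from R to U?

138.10 ≤ RU ≤ 934.70 m

The maximum is all hops collinear in one direction: 181.48 + 216.82 + 536.40 = 934.70.
The longest hop is 536.40; the others sum to 398.30. Folding the others back against it leaves at least 536.40 − 398.30 = 138.10.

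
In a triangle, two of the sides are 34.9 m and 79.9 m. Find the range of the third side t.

By the triangle inequality, t must be less than 34.9 + 79.9 = 114.8 and greater than |34.9 − 79.9| = 45.0.

45.0 < t < 114.8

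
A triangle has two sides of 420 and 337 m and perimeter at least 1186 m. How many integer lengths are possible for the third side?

Triangle inequality: 83 < x < 757. Perimeter ≥ 1186 gives x ≥ 1186 − 420 − 337 = 429.
So 429 ≤ x < 757; integers 429 through 756: 328 values.

328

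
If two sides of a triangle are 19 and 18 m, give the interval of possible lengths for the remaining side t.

By the triangle inequality, t must be less than 19 + 18 = 37 and greater than |19 − 18| = 1.

1 < t < 37 (m)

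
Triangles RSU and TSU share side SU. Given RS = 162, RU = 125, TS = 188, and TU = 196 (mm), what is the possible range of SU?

From triangle RSU: |162 − 125| < SU < 162 + 125, i.e. 37 < SU < 287.
From triangle TSU: 8 < SU < 384.
Both must hold, so SU lies in the intersection.

37 < SU < 287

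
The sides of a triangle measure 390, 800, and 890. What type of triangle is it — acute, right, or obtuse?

right

Compare the square of the longest side to the sum of squares of the other two: 390² + 800² = 792100 = 890².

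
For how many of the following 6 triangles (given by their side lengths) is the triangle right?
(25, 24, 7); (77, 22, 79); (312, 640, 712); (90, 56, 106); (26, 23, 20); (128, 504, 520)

(25,24,7): 7²+24² = 625 = 25² → right
(77,22,79): 22²+77² = 6413 > 6241 = 79² → acute
(312,640,712): 312²+640² = 506944 = 712² → right
(90,56,106): 56²+90² = 11236 = 106² → right
(26,23,20): 20²+23² = 929 > 676 = 26² → acute
(128,504,520): 128²+504² = 270400 = 520² → right
4 of the 6 are right.

4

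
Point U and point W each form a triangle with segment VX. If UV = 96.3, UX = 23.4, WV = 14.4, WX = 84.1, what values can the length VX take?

From triangle UVX: |96.3 − 23.4| < VX < 96.3 + 23.4, i.e. 72.9 < VX < 119.7.
From triangle WVX: 69.7 < VX < 98.5.
Both must hold, so VX lies in the intersection.

72.9 < VX < 98.5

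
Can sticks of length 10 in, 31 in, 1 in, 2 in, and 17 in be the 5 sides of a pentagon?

No

For a pentagon, each side must be shorter than the sum of the others.
Here the longest side is 31, but the remaining 4 sides sum to only 30.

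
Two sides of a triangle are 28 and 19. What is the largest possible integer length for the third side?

The third side must be strictly less than 28 + 19 = 47.
The largest integer below 47 is 46.

46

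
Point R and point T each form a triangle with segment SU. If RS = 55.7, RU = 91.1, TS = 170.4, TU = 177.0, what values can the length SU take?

35.4 < SU < 146.8

From triangle RSU: |55.7 − 91.1| < SU < 55.7 + 91.1, i.e. 35.4 < SU < 146.8.
From triangle TSU: 6.6 < SU < 347.4.
Both must hold, so SU lies in the intersection.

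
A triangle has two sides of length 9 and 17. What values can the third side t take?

8 < t < 26

By the triangle inequality, t must be less than 9 + 17 = 26 and greater than |9 − 17| = 8.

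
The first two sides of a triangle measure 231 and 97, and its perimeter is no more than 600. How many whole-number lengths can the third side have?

Triangle inequality: 134 < x < 328. Perimeter ≤ 600 gives x ≤ 600 − 231 − 97 = 272.
So 134 < x ≤ 272; integers 135 through 272: 138 values.

138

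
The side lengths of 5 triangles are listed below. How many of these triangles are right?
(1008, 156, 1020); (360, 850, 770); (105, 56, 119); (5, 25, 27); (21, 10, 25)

(1008,156,1020): 156²+1008² = 1040400 = 1020² → right
(360,850,770): 360²+770² = 722500 = 850² → right
(105,56,119): 56²+105² = 14161 = 119² → right
(5,25,27): 5²+25² = 650 < 729 = 27² → obtuse
(21,10,25): 10²+21² = 541 < 625 = 25² → obtuse
3 of the 5 are right.

3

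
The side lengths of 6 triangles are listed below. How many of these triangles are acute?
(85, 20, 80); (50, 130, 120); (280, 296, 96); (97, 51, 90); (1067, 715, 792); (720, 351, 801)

(85,20,80): 20²+80² = 6800 < 7225 = 85² → obtuse
(50,130,120): 50²+120² = 16900 = 130² → right
(280,296,96): 96²+280² = 87616 = 296² → right
(97,51,90): 51²+90² = 10701 > 9409 = 97² → acute
(1067,715,792): 715²+792² = 1138489 = 1067² → right
(720,351,801): 351²+720² = 641601 = 801² → right
1 of the 6 is acute.

1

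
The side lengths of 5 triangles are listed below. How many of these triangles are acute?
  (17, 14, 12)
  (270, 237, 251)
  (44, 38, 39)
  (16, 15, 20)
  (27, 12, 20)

(17,14,12): 12²+14² = 340 > 289 = 17² → acute
(270,237,251): 237²+251² = 119170 > 72900 = 270² → acute
(44,38,39): 38²+39² = 2965 > 1936 = 44² → acute
(16,15,20): 15²+16² = 481 > 400 = 20² → acute
(27,12,20): 12²+20² = 544 < 729 = 27² → obtuse
4 of the 5 are acute.

4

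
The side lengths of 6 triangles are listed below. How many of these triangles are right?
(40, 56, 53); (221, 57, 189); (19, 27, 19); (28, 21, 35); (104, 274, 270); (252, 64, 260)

(40,56,53): 40²+53² = 4409 > 3136 = 56² → acute
(221,57,189): 57²+189² = 38970 < 48841 = 221² → obtuse
(19,27,19): 19²+19² = 722 < 729 = 27² → obtuse
(28,21,35): 21²+28² = 1225 = 35² → right
(104,274,270): 104²+270² = 83716 > 75076 = 274² → acute
(252,64,260): 64²+252² = 67600 = 260² → right
2 of the 6 are right.

2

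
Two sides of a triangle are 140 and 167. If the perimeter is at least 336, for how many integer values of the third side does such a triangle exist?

Triangle inequality: 27 < x < 307. Perimeter ≥ 336 gives x ≥ 336 − 140 − 167 = 29.
So 29 ≤ x < 307; integers 29 through 306: 278 values.

278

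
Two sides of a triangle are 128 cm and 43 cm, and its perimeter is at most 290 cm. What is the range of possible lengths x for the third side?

85 < x ≤ 119 cm

Triangle inequality alone gives 85 < x < 171.
The perimeter condition gives x ≤ 290 − 128 − 43 = 119.
Intersecting the two: 85 < x ≤ 119.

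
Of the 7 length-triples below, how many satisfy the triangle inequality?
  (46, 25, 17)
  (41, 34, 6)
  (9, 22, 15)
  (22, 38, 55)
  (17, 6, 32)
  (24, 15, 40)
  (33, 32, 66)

2

(17,25,46): 17+25 ≤ 46 → not valid
(6,34,41): 6+34 ≤ 41 → not valid
(9,15,22): 9+15 > 22 → valid
(22,38,55): 22+38 > 55 → valid
(6,17,32): 6+17 ≤ 32 → not valid
(15,24,40): 15+24 ≤ 40 → not valid
(32,33,66): 32+33 ≤ 66 → not valid
2 of the 7 triples form a triangle.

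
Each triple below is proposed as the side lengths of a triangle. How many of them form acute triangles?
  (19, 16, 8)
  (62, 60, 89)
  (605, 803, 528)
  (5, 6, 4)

1

(19,16,8): 8²+16² = 320 < 361 = 19² → obtuse
(62,60,89): 60²+62² = 7444 < 7921 = 89² → obtuse
(605,803,528): 528²+605² = 644809 = 803² → right
(5,6,4): 4²+5² = 41 > 36 = 6² → acute
1 of the 4 is acute.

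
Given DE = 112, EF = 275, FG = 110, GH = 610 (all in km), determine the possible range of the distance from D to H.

The maximum is all hops collinear in one direction: 112 + 275 + 110 + 610 = 1107.
The longest hop is 610; the others sum to 497. Folding the others back against it leaves at least 610 − 497 = 113.

113 ≤ DH ≤ 1107 km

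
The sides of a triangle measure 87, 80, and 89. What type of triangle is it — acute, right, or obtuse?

acute

Compare the square of the longest side to the sum of squares of the other two: 80² + 87² = 13969 > 7921 = 89².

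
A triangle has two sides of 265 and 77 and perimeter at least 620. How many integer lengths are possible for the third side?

64

Triangle inequality: 188 < x < 342. Perimeter ≥ 620 gives x ≥ 620 − 265 − 77 = 278.
So 278 ≤ x < 342; integers 278 through 341: 64 values.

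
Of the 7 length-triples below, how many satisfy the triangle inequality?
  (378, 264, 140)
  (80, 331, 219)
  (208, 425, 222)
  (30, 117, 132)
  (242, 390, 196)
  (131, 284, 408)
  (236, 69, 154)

(140,264,378): 140+264 > 378 → valid
(80,219,331): 80+219 ≤ 331 → not valid
(208,222,425): 208+222 > 425 → valid
(30,117,132): 30+117 > 132 → valid
(196,242,390): 196+242 > 390 → valid
(131,284,408): 131+284 > 408 → valid
(69,154,236): 69+154 ≤ 236 → not valid
5 of the 7 triples form a triangle.

5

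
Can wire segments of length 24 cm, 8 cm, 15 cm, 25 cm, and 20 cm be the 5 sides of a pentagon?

A pentagon exists iff every side is shorter than the sum of the others — equivalently, the longest side is less than the sum of the rest.
Longest side 25 < 67 (sum of the remaining 4), so yes.

Yes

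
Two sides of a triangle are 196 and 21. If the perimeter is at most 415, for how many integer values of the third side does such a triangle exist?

23

Triangle inequality: 175 < x < 217. Perimeter ≤ 415 gives x ≤ 415 − 196 − 21 = 198.
So 175 < x ≤ 198; integers 176 through 198: 23 values.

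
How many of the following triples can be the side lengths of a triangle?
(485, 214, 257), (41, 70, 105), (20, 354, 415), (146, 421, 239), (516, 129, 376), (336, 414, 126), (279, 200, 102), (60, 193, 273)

(214,257,485): 214+257 ≤ 485 → not valid
(41,70,105): 41+70 > 105 → valid
(20,354,415): 20+354 ≤ 415 → not valid
(146,239,421): 146+239 ≤ 421 → not valid
(129,376,516): 129+376 ≤ 516 → not valid
(126,336,414): 126+336 > 414 → valid
(102,200,279): 102+200 > 279 → valid
(60,193,273): 60+193 ≤ 273 → not valid
3 of the 8 triples form a triangle.

3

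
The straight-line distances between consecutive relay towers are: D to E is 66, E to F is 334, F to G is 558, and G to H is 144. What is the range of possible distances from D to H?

14 ≤ DH ≤ 1102

The maximum is all hops collinear in one direction: 66 + 334 + 558 + 144 = 1102.
The longest hop is 558; the others sum to 544. Folding the others back against it leaves at least 558 − 544 = 14.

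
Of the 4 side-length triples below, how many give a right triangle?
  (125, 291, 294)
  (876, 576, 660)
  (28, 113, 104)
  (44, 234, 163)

(125,291,294): 125²+291² = 100306 > 86436 = 294² → acute
(876,576,660): 576²+660² = 767376 = 876² → right
(28,113,104): 28²+104² = 11600 < 12769 = 113² → obtuse
(44,234,163): 44+163 ≤ 234, not a triangle
1 of the 4 is right.

1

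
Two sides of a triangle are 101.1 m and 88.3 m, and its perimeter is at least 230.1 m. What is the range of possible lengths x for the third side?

Triangle inequality alone gives 12.8 < x < 189.4.
The perimeter condition gives x ≥ 230.1 − 101.1 − 88.3 = 40.7.
Intersecting the two: 40.7 ≤ x < 189.4.

40.7 ≤ x < 189.4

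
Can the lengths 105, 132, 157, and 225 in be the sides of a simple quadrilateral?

Yes

A quadrilateral exists iff every side is shorter than the sum of the others — equivalently, the longest side is less than the sum of the rest.
Longest side 225 < 394 (sum of the remaining 3), so yes.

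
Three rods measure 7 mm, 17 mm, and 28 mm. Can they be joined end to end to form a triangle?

No

The longest side is 28, but the other two sum to only 24.
24 < 28, so the triangle inequality fails.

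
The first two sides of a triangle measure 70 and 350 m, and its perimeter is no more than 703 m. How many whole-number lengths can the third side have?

3

Triangle inequality: 280 < x < 420. Perimeter ≤ 703 gives x ≤ 703 − 70 − 350 = 283.
So 280 < x ≤ 283; integers 281 through 283: 3 values.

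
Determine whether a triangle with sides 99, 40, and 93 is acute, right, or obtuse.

acute

Compare the square of the longest side to the sum of squares of the other two: 40² + 93² = 10249 > 9801 = 99².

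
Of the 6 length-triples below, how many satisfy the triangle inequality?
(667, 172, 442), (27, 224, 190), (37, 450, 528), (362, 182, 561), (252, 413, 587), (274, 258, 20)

(172,442,667): 172+442 ≤ 667 → not valid
(27,190,224): 27+190 ≤ 224 → not valid
(37,450,528): 37+450 ≤ 528 → not valid
(182,362,561): 182+362 ≤ 561 → not valid
(252,413,587): 252+413 > 587 → valid
(20,258,274): 20+258 > 274 → valid
2 of the 6 triples form a triangle.

2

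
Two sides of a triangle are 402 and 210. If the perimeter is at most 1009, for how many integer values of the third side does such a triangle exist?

Triangle inequality: 192 < x < 612. Perimeter ≤ 1009 gives x ≤ 1009 − 402 − 210 = 397.
So 192 < x ≤ 397; integers 193 through 397: 205 values.

205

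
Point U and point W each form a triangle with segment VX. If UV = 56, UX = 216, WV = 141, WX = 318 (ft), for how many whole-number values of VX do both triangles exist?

From triangle UVX: 160 < VX < 272.
From triangle WVX: 177 < VX < 459.
Intersection: 177 < VX < 272, so integers 178 through 271: 94 values.

94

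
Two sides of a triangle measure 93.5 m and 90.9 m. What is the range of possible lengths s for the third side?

2.6 < s < 184.4 (m)

By the triangle inequality, s must be less than 93.5 + 90.9 = 184.4 and greater than |93.5 − 90.9| = 2.6.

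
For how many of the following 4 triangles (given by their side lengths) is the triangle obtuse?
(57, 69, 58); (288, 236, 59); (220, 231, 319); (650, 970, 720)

(57,69,58): 57²+58² = 6613 > 4761 = 69² → acute
(288,236,59): 59²+236² = 59177 < 82944 = 288² → obtuse
(220,231,319): 220²+231² = 101761 = 319² → right
(650,970,720): 650²+720² = 940900 = 970² → right
1 of the 4 is obtuse.

1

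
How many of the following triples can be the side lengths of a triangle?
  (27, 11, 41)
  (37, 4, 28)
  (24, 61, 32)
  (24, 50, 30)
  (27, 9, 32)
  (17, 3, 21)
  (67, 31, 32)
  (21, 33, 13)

(11,27,41): 11+27 ≤ 41 → not valid
(4,28,37): 4+28 ≤ 37 → not valid
(24,32,61): 24+32 ≤ 61 → not valid
(24,30,50): 24+30 > 50 → valid
(9,27,32): 9+27 > 32 → valid
(3,17,21): 3+17 ≤ 21 → not valid
(31,32,67): 31+32 ≤ 67 → not valid
(13,21,33): 13+21 > 33 → valid
3 of the 8 triples form a triangle.

3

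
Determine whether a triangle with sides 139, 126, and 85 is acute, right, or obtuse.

acute

Compare the square of the longest side to the sum of squares of the other two: 85² + 126² = 23101 > 19321 = 139².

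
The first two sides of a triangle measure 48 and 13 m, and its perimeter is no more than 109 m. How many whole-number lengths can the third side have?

Triangle inequality: 35 < x < 61. Perimeter ≤ 109 gives x ≤ 109 − 48 − 13 = 48.
So 35 < x ≤ 48; integers 36 through 48: 13 values.

13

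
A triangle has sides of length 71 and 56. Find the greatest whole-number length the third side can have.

126

The third side must be strictly less than 71 + 56 = 127.
The largest integer below 127 is 126.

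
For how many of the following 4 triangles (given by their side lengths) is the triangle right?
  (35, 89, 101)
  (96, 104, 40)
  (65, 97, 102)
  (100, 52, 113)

(35,89,101): 35²+89² = 9146 < 10201 = 101² → obtuse
(96,104,40): 40²+96² = 10816 = 104² → right
(65,97,102): 65²+97² = 13634 > 10404 = 102² → acute
(100,52,113): 52²+100² = 12704 < 12769 = 113² → obtuse
1 of the 4 is right.

1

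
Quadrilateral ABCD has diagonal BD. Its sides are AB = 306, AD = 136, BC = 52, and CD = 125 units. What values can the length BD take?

From triangle ABD: |306 − 136| < BD < 306 + 136, i.e. 170 < BD < 442.
From triangle CBD: 73 < BD < 177.
Both must hold, so BD lies in the intersection.

170 < BD < 177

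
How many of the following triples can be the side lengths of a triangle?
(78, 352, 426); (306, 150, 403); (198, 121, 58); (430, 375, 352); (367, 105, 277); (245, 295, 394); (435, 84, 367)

(78,352,426): 78+352 > 426 → valid
(150,306,403): 150+306 > 403 → valid
(58,121,198): 58+121 ≤ 198 → not valid
(352,375,430): 352+375 > 430 → valid
(105,277,367): 105+277 > 367 → valid
(245,295,394): 245+295 > 394 → valid
(84,367,435): 84+367 > 435 → valid
6 of the 7 triples form a triangle.

6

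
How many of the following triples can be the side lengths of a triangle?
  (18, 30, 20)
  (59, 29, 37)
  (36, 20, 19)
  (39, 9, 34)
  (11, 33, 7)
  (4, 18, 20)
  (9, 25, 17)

6

(18,20,30): 18+20 > 30 → valid
(29,37,59): 29+37 > 59 → valid
(19,20,36): 19+20 > 36 → valid
(9,34,39): 9+34 > 39 → valid
(7,11,33): 7+11 ≤ 33 → not valid
(4,18,20): 4+18 > 20 → valid
(9,17,25): 9+17 > 25 → valid
6 of the 7 triples form a triangle.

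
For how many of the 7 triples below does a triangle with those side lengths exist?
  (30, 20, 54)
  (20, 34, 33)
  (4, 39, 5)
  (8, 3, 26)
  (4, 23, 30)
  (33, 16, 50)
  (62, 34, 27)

1

(20,30,54): 20+30 ≤ 54 → not valid
(20,33,34): 20+33 > 34 → valid
(4,5,39): 4+5 ≤ 39 → not valid
(3,8,26): 3+8 ≤ 26 → not valid
(4,23,30): 4+23 ≤ 30 → not valid
(16,33,50): 16+33 ≤ 50 → not valid
(27,34,62): 27+34 ≤ 62 → not valid
1 of the 7 triples forms a triangle.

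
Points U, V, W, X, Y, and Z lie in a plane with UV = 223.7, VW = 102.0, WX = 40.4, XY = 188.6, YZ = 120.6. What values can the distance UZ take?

0 ≤ UZ ≤ 675.3

The maximum is all hops collinear in one direction: 223.7 + 102.0 + 40.4 + 188.6 + 120.6 = 675.3.
The longest hop is 223.7; the others sum to 451.6. Since 223.7 ≤ 451.6, the path can fold back on itself completely, so the minimum distance is 0.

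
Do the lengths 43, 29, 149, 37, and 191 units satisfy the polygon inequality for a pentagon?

A pentagon exists iff every side is shorter than the sum of the others — equivalently, the longest side is less than the sum of the rest.
Longest side 191 < 258 (sum of the remaining 4), so yes.

Yes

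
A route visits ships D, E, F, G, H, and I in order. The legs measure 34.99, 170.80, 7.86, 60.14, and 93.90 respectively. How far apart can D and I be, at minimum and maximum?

The maximum is all hops collinear in one direction: 34.99 + 170.80 + 7.86 + 60.14 + 93.90 = 367.69.
The longest hop is 170.80; the others sum to 196.89. Since 170.80 ≤ 196.89, the path can fold back on itself completely, so the minimum distance is 0.

0 ≤ DI ≤ 367.69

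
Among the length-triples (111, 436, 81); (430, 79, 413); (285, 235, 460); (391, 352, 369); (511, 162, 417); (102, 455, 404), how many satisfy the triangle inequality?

5

(81,111,436): 81+111 ≤ 436 → not valid
(79,413,430): 79+413 > 430 → valid
(235,285,460): 235+285 > 460 → valid
(352,369,391): 352+369 > 391 → valid
(162,417,511): 162+417 > 511 → valid
(102,404,455): 102+404 > 455 → valid
5 of the 6 triples form a triangle.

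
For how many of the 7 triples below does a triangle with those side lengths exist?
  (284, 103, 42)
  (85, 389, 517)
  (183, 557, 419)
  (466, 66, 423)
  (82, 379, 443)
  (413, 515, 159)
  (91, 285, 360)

5

(42,103,284): 42+103 ≤ 284 → not valid
(85,389,517): 85+389 ≤ 517 → not valid
(183,419,557): 183+419 > 557 → valid
(66,423,466): 66+423 > 466 → valid
(82,379,443): 82+379 > 443 → valid
(159,413,515): 159+413 > 515 → valid
(91,285,360): 91+285 > 360 → valid
5 of the 7 triples form a triangle.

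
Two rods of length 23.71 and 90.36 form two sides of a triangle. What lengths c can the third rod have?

66.65 < c < 114.07

By the triangle inequality, c must be less than 23.71 + 90.36 = 114.07 and greater than |23.71 − 90.36| = 66.65.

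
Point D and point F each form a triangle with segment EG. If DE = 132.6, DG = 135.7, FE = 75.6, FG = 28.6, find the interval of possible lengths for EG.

47.0 < EG < 104.2

From triangle DEG: |132.6 − 135.7| < EG < 132.6 + 135.7, i.e. 3.1 < EG < 268.3.
From triangle FEG: 47.0 < EG < 104.2.
Both must hold, so EG lies in the intersection.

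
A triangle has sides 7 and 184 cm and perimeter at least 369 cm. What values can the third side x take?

178 ≤ x < 191

Triangle inequality alone gives 177 < x < 191.
The perimeter condition gives x ≥ 369 − 7 − 184 = 178.
Intersecting the two: 178 ≤ x < 191.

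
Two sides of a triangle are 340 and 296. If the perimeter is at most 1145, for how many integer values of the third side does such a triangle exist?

465

Triangle inequality: 44 < x < 636. Perimeter ≤ 1145 gives x ≤ 1145 − 340 − 296 = 509.
So 44 < x ≤ 509; integers 45 through 509: 465 values.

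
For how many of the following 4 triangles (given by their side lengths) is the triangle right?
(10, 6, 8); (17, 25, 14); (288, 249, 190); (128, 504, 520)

2

(10,6,8): 6²+8² = 100 = 10² → right
(17,25,14): 14²+17² = 485 < 625 = 25² → obtuse
(288,249,190): 190²+249² = 98101 > 82944 = 288² → acute
(128,504,520): 128²+504² = 270400 = 520² → right
2 of the 4 are right.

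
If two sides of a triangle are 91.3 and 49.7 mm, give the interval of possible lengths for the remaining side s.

By the triangle inequality, s must be less than 91.3 + 49.7 = 141.0 and greater than |91.3 − 49.7| = 41.6.

41.6 < s < 141.0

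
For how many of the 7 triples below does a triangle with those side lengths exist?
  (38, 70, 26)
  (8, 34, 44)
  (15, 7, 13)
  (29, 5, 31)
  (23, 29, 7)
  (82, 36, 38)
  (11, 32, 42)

(26,38,70): 26+38 ≤ 70 → not valid
(8,34,44): 8+34 ≤ 44 → not valid
(7,13,15): 7+13 > 15 → valid
(5,29,31): 5+29 > 31 → valid
(7,23,29): 7+23 > 29 → valid
(36,38,82): 36+38 ≤ 82 → not valid
(11,32,42): 11+32 > 42 → valid
4 of the 7 triples form a triangle.

4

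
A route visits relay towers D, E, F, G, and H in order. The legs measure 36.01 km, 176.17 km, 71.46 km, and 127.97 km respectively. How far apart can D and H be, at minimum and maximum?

0 ≤ DH ≤ 411.61 km

The maximum is all hops collinear in one direction: 36.01 + 176.17 + 71.46 + 127.97 = 411.61.
The longest hop is 176.17; the others sum to 235.44. Since 176.17 ≤ 235.44, the path can fold back on itself completely, so the minimum distance is 0.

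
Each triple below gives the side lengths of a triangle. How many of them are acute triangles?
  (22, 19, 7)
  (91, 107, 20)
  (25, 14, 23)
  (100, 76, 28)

1

(22,19,7): 7²+19² = 410 < 484 = 22² → obtuse
(91,107,20): 20²+91² = 8681 < 11449 = 107² → obtuse
(25,14,23): 14²+23² = 725 > 625 = 25² → acute
(100,76,28): 28²+76² = 6560 < 10000 = 100² → obtuse
1 of the 4 is acute.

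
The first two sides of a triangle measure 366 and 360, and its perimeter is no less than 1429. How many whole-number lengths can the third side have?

Triangle inequality: 6 < x < 726. Perimeter ≥ 1429 gives x ≥ 1429 − 366 − 360 = 703.
So 703 ≤ x < 726; integers 703 through 725: 23 values.

23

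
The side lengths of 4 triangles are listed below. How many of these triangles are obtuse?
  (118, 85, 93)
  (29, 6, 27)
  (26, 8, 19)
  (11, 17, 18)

2

(118,85,93): 85²+93² = 15874 > 13924 = 118² → acute
(29,6,27): 6²+27² = 765 < 841 = 29² → obtuse
(26,8,19): 8²+19² = 425 < 676 = 26² → obtuse
(11,17,18): 11²+17² = 410 > 324 = 18² → acute
2 of the 4 are obtuse.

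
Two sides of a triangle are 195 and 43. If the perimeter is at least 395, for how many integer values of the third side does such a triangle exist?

Triangle inequality: 152 < x < 238. Perimeter ≥ 395 gives x ≥ 395 − 195 − 43 = 157.
So 157 ≤ x < 238; integers 157 through 237: 81 values.

81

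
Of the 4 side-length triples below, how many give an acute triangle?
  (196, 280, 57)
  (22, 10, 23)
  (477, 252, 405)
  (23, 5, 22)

1

(196,280,57): 57+196 ≤ 280, not a triangle
(22,10,23): 10²+22² = 584 > 529 = 23² → acute
(477,252,405): 252²+405² = 227529 = 477² → right
(23,5,22): 5²+22² = 509 < 529 = 23² → obtuse
1 of the 4 is acute.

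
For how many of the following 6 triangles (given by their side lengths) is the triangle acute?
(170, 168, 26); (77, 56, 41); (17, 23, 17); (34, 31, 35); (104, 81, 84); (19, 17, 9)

4

(170,168,26): 26²+168² = 28900 = 170² → right
(77,56,41): 41²+56² = 4817 < 5929 = 77² → obtuse
(17,23,17): 17²+17² = 578 > 529 = 23² → acute
(34,31,35): 31²+34² = 2117 > 1225 = 35² → acute
(104,81,84): 81²+84² = 13617 > 10816 = 104² → acute
(19,17,9): 9²+17² = 370 > 361 = 19² → acute
4 of the 6 are acute.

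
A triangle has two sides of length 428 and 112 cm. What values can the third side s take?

316 < s < 540

By the triangle inequality, s must be less than 428 + 112 = 540 and greater than |428 − 112| = 316.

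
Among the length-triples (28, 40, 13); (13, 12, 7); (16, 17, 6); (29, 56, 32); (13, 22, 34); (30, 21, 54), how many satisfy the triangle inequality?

(13,28,40): 13+28 > 40 → valid
(7,12,13): 7+12 > 13 → valid
(6,16,17): 6+16 > 17 → valid
(29,32,56): 29+32 > 56 → valid
(13,22,34): 13+22 > 34 → valid
(21,30,54): 21+30 ≤ 54 → not valid
5 of the 6 triples form a triangle.

5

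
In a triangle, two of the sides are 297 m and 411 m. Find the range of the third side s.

By the triangle inequality, s must be less than 297 + 411 = 708 and greater than |297 − 411| = 114.

114 < s < 708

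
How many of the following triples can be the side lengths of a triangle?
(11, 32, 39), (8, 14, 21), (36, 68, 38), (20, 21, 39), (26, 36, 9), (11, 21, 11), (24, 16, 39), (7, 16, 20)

(11,32,39): 11+32 > 39 → valid
(8,14,21): 8+14 > 21 → valid
(36,38,68): 36+38 > 68 → valid
(20,21,39): 20+21 > 39 → valid
(9,26,36): 9+26 ≤ 36 → not valid
(11,11,21): 11+11 > 21 → valid
(16,24,39): 16+24 > 39 → valid
(7,16,20): 7+16 > 20 → valid
7 of the 8 triples form a triangle.

7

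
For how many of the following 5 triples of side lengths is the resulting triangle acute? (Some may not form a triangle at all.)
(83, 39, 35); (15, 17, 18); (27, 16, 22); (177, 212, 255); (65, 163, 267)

3

(83,39,35): 35+39 ≤ 83, not a triangle
(15,17,18): 15²+17² = 514 > 324 = 18² → acute
(27,16,22): 16²+22² = 740 > 729 = 27² → acute
(177,212,255): 177²+212² = 76273 > 65025 = 255² → acute
(65,163,267): 65+163 ≤ 267, not a triangle
3 of the 5 are acute.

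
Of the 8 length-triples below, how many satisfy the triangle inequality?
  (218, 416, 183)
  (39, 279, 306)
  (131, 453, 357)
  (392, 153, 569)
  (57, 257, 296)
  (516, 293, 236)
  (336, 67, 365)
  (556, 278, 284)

6

(183,218,416): 183+218 ≤ 416 → not valid
(39,279,306): 39+279 > 306 → valid
(131,357,453): 131+357 > 453 → valid
(153,392,569): 153+392 ≤ 569 → not valid
(57,257,296): 57+257 > 296 → valid
(236,293,516): 236+293 > 516 → valid
(67,336,365): 67+336 > 365 → valid
(278,284,556): 278+284 > 556 → valid
6 of the 8 triples form a triangle.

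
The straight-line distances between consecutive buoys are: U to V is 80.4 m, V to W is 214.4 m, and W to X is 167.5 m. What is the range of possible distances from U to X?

The maximum is all hops collinear in one direction: 80.4 + 214.4 + 167.5 = 462.3.
The longest hop is 214.4; the others sum to 247.9. Since 214.4 ≤ 247.9, the path can fold back on itself completely, so the minimum distance is 0.

0 ≤ UX ≤ 462.3 m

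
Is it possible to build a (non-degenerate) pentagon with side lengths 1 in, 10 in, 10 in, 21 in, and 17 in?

A pentagon exists iff every side is shorter than the sum of the others — equivalently, the longest side is less than the sum of the rest.
Longest side 21 < 38 (sum of the remaining 4), so yes.

Yes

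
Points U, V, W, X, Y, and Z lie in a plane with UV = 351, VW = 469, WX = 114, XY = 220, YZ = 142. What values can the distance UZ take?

0 ≤ UZ ≤ 1296

The maximum is all hops collinear in one direction: 351 + 469 + 114 + 220 + 142 = 1296.
The longest hop is 469; the others sum to 827. Since 469 ≤ 827, the path can fold back on itself completely, so the minimum distance is 0.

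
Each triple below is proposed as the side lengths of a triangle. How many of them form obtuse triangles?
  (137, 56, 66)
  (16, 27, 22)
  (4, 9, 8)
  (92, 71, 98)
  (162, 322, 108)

1

(137,56,66): 56+66 ≤ 137, not a triangle
(16,27,22): 16²+22² = 740 > 729 = 27² → acute
(4,9,8): 4²+8² = 80 < 81 = 9² → obtuse
(92,71,98): 71²+92² = 13505 > 9604 = 98² → acute
(162,322,108): 108+162 ≤ 322, not a triangle
1 of the 5 is obtuse.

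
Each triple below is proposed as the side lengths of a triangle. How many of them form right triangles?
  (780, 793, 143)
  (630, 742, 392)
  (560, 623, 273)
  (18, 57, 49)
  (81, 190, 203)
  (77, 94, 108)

(780,793,143): 143²+780² = 628849 = 793² → right
(630,742,392): 392²+630² = 550564 = 742² → right
(560,623,273): 273²+560² = 388129 = 623² → right
(18,57,49): 18²+49² = 2725 < 3249 = 57² → obtuse
(81,190,203): 81²+190² = 42661 > 41209 = 203² → acute
(77,94,108): 77²+94² = 14765 > 11664 = 108² → acute
3 of the 6 are right.

3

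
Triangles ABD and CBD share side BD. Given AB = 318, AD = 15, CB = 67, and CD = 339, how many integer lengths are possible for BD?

29

From triangle ABD: 303 < BD < 333.
From triangle CBD: 272 < BD < 406.
Intersection: 303 < BD < 333, so integers 304 through 332: 29 values.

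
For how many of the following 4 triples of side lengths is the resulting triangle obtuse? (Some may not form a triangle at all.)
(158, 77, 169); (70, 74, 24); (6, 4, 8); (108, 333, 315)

(158,77,169): 77²+158² = 30893 > 28561 = 169² → acute
(70,74,24): 24²+70² = 5476 = 74² → right
(6,4,8): 4²+6² = 52 < 64 = 8² → obtuse
(108,333,315): 108²+315² = 110889 = 333² → right
1 of the 4 is obtuse.

1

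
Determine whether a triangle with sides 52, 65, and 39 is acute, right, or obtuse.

right

Compare the square of the longest side to the sum of squares of the other two: 39² + 52² = 4225 = 65².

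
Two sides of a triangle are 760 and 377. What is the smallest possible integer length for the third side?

384

The third side must be strictly greater than |760 − 377| = 383.
The smallest integer above 383 is 384.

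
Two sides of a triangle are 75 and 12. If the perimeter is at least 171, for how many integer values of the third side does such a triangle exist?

Triangle inequality: 63 < x < 87. Perimeter ≥ 171 gives x ≥ 171 − 75 − 12 = 84.
So 84 ≤ x < 87; integers 84 through 86: 3 values.

3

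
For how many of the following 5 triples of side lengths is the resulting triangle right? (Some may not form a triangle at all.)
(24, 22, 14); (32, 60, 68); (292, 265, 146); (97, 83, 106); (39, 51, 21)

1

(24,22,14): 14²+22² = 680 > 576 = 24² → acute
(32,60,68): 32²+60² = 4624 = 68² → right
(292,265,146): 146²+265² = 91541 > 85264 = 292² → acute
(97,83,106): 83²+97² = 16298 > 11236 = 106² → acute
(39,51,21): 21²+39² = 1962 < 2601 = 51² → obtuse
1 of the 5 is right.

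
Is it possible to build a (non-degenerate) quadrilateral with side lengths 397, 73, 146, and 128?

For a quadrilateral, each side must be shorter than the sum of the others.
Here the longest side is 397, but the remaining 3 sides sum to only 347.

No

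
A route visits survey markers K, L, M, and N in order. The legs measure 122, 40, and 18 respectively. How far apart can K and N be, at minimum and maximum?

The maximum is all hops collinear in one direction: 122 + 40 + 18 = 180.
The longest hop is 122; the others sum to 58. Folding the others back against it leaves at least 122 − 58 = 64.

64 ≤ KN ≤ 180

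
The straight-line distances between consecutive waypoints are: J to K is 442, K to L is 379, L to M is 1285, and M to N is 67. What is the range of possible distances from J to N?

397 ≤ JN ≤ 2173

The maximum is all hops collinear in one direction: 442 + 379 + 1285 + 67 = 2173.
The longest hop is 1285; the others sum to 888. Folding the others back against it leaves at least 1285 − 888 = 397.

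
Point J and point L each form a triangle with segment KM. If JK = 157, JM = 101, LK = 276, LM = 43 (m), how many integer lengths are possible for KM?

From triangle JKM: 56 < KM < 258.
From triangle LKM: 233 < KM < 319.
Intersection: 233 < KM < 258, so integers 234 through 257: 24 values.

24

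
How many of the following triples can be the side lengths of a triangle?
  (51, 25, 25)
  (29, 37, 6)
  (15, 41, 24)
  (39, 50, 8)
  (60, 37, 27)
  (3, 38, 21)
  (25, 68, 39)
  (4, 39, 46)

(25,25,51): 25+25 ≤ 51 → not valid
(6,29,37): 6+29 ≤ 37 → not valid
(15,24,41): 15+24 ≤ 41 → not valid
(8,39,50): 8+39 ≤ 50 → not valid
(27,37,60): 27+37 > 60 → valid
(3,21,38): 3+21 ≤ 38 → not valid
(25,39,68): 25+39 ≤ 68 → not valid
(4,39,46): 4+39 ≤ 46 → not valid
1 of the 8 triples forms a triangle.

1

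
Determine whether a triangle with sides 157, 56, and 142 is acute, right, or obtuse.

obtuse

Compare the square of the longest side to the sum of squares of the other two: 56² + 142² = 23300 < 24649 = 157².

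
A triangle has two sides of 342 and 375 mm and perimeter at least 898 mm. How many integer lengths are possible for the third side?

536

Triangle inequality: 33 < x < 717. Perimeter ≥ 898 gives x ≥ 898 − 342 − 375 = 181.
So 181 ≤ x < 717; integers 181 through 716: 536 values.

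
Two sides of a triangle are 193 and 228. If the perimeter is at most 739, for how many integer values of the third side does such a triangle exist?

Triangle inequality: 35 < x < 421. Perimeter ≤ 739 gives x ≤ 739 − 193 − 228 = 318.
So 35 < x ≤ 318; integers 36 through 318: 283 values.

283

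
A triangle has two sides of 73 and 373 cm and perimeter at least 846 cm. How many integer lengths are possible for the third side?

Triangle inequality: 300 < x < 446. Perimeter ≥ 846 gives x ≥ 846 − 73 − 373 = 400.
So 400 ≤ x < 446; integers 400 through 445: 46 values.

46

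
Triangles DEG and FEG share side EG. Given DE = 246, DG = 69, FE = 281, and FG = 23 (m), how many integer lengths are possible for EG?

45

From triangle DEG: 177 < EG < 315.
From triangle FEG: 258 < EG < 304.
Intersection: 258 < EG < 304, so integers 259 through 303: 45 values.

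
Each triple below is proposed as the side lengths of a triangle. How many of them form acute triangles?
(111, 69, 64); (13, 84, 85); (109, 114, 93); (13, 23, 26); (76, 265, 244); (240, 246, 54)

2

(111,69,64): 64²+69² = 8857 < 12321 = 111² → obtuse
(13,84,85): 13²+84² = 7225 = 85² → right
(109,114,93): 93²+109² = 20530 > 12996 = 114² → acute
(13,23,26): 13²+23² = 698 > 676 = 26² → acute
(76,265,244): 76²+244² = 65312 < 70225 = 265² → obtuse
(240,246,54): 54²+240² = 60516 = 246² → right
2 of the 6 are acute.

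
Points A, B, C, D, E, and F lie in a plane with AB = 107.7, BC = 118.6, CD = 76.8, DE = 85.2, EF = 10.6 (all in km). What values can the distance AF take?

0 ≤ AF ≤ 398.9 km

The maximum is all hops collinear in one direction: 107.7 + 118.6 + 76.8 + 85.2 + 10.6 = 398.9.
The longest hop is 118.6; the others sum to 280.3. Since 118.6 ≤ 280.3, the path can fold back on itself completely, so the minimum distance is 0.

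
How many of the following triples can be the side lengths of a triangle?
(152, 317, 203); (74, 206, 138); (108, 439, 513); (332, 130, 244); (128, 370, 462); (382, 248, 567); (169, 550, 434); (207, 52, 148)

7

(152,203,317): 152+203 > 317 → valid
(74,138,206): 74+138 > 206 → valid
(108,439,513): 108+439 > 513 → valid
(130,244,332): 130+244 > 332 → valid
(128,370,462): 128+370 > 462 → valid
(248,382,567): 248+382 > 567 → valid
(169,434,550): 169+434 > 550 → valid
(52,148,207): 52+148 ≤ 207 → not valid
7 of the 8 triples form a triangle.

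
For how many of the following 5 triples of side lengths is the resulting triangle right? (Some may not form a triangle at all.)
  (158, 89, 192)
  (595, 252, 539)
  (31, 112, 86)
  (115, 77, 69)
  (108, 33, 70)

(158,89,192): 89²+158² = 32885 < 36864 = 192² → obtuse
(595,252,539): 252²+539² = 354025 = 595² → right
(31,112,86): 31²+86² = 8357 < 12544 = 112² → obtuse
(115,77,69): 69²+77² = 10690 < 13225 = 115² → obtuse
(108,33,70): 33+70 ≤ 108, not a triangle
1 of the 5 is right.

1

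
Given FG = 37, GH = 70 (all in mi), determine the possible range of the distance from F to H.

By the triangle inequality, |37 − 70| ≤ FH ≤ 37 + 70.

33 ≤ FH ≤ 107 mi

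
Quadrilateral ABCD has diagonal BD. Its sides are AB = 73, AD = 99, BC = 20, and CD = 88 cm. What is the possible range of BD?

68 < BD < 108

From triangle ABD: |73 − 99| < BD < 73 + 99, i.e. 26 < BD < 172.
From triangle CBD: 68 < BD < 108.
Both must hold, so BD lies in the intersection.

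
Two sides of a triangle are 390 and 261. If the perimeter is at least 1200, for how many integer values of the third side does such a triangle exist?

Triangle inequality: 129 < x < 651. Perimeter ≥ 1200 gives x ≥ 1200 − 390 − 261 = 549.
So 549 ≤ x < 651; integers 549 through 650: 102 values.

102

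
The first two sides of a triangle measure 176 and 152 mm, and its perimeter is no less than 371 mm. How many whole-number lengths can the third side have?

285

Triangle inequality: 24 < x < 328. Perimeter ≥ 371 gives x ≥ 371 − 176 − 152 = 43.
So 43 ≤ x < 328; integers 43 through 327: 285 values.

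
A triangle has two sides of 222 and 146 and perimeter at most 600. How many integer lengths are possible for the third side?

156

Triangle inequality: 76 < x < 368. Perimeter ≤ 600 gives x ≤ 600 − 222 − 146 = 232.
So 76 < x ≤ 232; integers 77 through 232: 156 values.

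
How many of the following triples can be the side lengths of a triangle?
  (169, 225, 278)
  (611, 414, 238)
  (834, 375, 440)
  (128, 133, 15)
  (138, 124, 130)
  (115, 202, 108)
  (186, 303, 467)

(169,225,278): 169+225 > 278 → valid
(238,414,611): 238+414 > 611 → valid
(375,440,834): 375+440 ≤ 834 → not valid
(15,128,133): 15+128 > 133 → valid
(124,130,138): 124+130 > 138 → valid
(108,115,202): 108+115 > 202 → valid
(186,303,467): 186+303 > 467 → valid
6 of the 7 triples form a triangle.

6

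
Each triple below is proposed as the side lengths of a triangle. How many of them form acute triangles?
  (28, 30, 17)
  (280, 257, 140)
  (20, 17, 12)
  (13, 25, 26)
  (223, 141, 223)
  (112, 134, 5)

(28,30,17): 17²+28² = 1073 > 900 = 30² → acute
(280,257,140): 140²+257² = 85649 > 78400 = 280² → acute
(20,17,12): 12²+17² = 433 > 400 = 20² → acute
(13,25,26): 13²+25² = 794 > 676 = 26² → acute
(223,141,223): 141²+223² = 69610 > 49729 = 223² → acute
(112,134,5): 5+112 ≤ 134, not a triangle
5 of the 6 are acute.

5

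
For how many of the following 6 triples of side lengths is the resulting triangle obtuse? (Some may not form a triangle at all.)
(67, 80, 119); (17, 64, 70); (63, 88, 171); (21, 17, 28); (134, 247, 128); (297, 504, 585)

4

(67,80,119): 67²+80² = 10889 < 14161 = 119² → obtuse
(17,64,70): 17²+64² = 4385 < 4900 = 70² → obtuse
(63,88,171): 63+88 ≤ 171, not a triangle
(21,17,28): 17²+21² = 730 < 784 = 28² → obtuse
(134,247,128): 128²+134² = 34340 < 61009 = 247² → obtuse
(297,504,585): 297²+504² = 342225 = 585² → right
4 of the 6 are obtuse.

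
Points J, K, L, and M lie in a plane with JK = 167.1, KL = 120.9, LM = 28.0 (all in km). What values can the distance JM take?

18.2 ≤ JM ≤ 316.0 km

The maximum is all hops collinear in one direction: 167.1 + 120.9 + 28.0 = 316.0.
The longest hop is 167.1; the others sum to 148.9. Folding the others back against it leaves at least 167.1 − 148.9 = 18.2.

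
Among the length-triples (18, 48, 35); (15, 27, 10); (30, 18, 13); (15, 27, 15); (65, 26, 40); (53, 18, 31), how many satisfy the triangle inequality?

4

(18,35,48): 18+35 > 48 → valid
(10,15,27): 10+15 ≤ 27 → not valid
(13,18,30): 13+18 > 30 → valid
(15,15,27): 15+15 > 27 → valid
(26,40,65): 26+40 > 65 → valid
(18,31,53): 18+31 ≤ 53 → not valid
4 of the 6 triples form a triangle.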